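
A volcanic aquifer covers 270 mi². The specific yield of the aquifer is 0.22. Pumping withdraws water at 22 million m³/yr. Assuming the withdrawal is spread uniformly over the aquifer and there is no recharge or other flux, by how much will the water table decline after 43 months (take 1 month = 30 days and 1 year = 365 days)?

Δh ≈ 0.505 m

A = 270 mi² = 6.993 × 10^8 m²
Q = 22 million m³/yr = 60270 m³/d
t = 43 months = 1290 d
ΔV = Q × t = 60270 m³/d × 1290 d = 7.775 × 10^7 m³
Δh = ΔV / (Sy × A) = 7.775 × 10^7 / (0.22 × 6.993 × 10^8) = 0.5054 m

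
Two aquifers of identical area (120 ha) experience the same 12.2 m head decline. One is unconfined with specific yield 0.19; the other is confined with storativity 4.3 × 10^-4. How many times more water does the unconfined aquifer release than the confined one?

ΔV_u / ΔV_c ≈ 442

A = 120 ha = 1.2 × 10^6 m²
Unconfined: ΔV_u = Sy × A × Δh = 0.19 × 1.2 × 10^6 × 12.2 = 2.782 × 10^6 m³
Confined: ΔV_c = S × A × Δh = 4.3 × 10^-4 × 1.2 × 10^6 × 12.2 = 6295 m³
Ratio = ΔV_u / ΔV_c = Sy / S = 0.19 / 4.3 × 10^-4 = 441.9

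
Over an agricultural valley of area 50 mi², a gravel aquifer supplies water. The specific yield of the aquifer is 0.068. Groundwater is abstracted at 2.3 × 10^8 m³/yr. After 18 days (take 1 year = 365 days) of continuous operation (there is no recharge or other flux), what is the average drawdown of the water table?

Δh ≈ 1.29 m

A = 50 mi² = 1.295 × 10^8 m²
Q = 2.3 × 10^8 m³/yr = 6.301 × 10^5 m³/d
ΔV = Q × t = 6.301 × 10^5 m³/d × 18 d = 1.134 × 10^7 m³
Δh = ΔV / (Sy × A) = 1.134 × 10^7 / (0.068 × 1.295 × 10^8) = 1.288 m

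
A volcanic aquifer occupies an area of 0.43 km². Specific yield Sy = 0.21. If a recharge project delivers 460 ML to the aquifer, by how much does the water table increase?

Δh ≈ 5.09 m

A = 0.43 km² = 4.3 × 10^5 m²
ΔV = 460 ML = 4.6 × 10^5 m³
Δh = ΔV / (Sy × A) = 4.6 × 10^5 m³ / (0.21 × 4.3 × 10^5 m²) = 5.094 m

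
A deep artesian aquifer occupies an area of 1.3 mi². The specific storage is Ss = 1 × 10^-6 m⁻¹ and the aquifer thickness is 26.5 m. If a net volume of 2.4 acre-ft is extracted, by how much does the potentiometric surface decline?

Δh ≈ 33.2 m

S = Ss × b = 1 × 10^-6 m⁻¹ × 26.5 m = 2.65 × 10^-5
A = 1.3 mi² = 3.367 × 10^6 m²
ΔV = 2.4 acre-ft = 2960 m³
Δh = ΔV / (S × A) = 2960 m³ / (2.65 × 10^-5 × 3.367 × 10^6 m²) = 33.18 m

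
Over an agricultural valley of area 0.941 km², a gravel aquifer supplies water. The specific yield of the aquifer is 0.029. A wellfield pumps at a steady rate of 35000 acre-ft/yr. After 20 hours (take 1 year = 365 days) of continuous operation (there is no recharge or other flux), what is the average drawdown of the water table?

Δh ≈ 3.61 m

A = 0.941 km² = 9.41 × 10^5 m²
Q = 35000 acre-ft/yr = 1.183 × 10^5 m³/d
t = 20 hours = 0.8333 d
ΔV = Q × t = 1.183 × 10^5 m³/d × 0.8333 d = 98570 m³
Δh = ΔV / (Sy × A) = 98570 / (0.029 × 9.41 × 10^5) = 3.612 m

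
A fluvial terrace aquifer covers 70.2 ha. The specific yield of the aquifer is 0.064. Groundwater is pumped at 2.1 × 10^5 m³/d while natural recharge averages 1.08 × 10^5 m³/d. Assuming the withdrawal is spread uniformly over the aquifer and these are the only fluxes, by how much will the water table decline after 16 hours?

Δh ≈ 1.51 m

A = 70.2 ha = 7.02 × 10^5 m²
Net abstraction = 2.1 × 10^5 − 1.08 × 10^5 = 1.02 × 10^5 m³/d
t = 16 hours = 0.6667 d
ΔV = Q × t = 1.02 × 10^5 m³/d × 0.6667 d = 68000 m³
Δh = ΔV / (Sy × A) = 68000 / (0.064 × 7.02 × 10^5) = 1.514 m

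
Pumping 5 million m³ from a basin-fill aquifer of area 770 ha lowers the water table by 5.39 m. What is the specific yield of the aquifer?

A = 770 ha = 7.7 × 10^6 m²
ΔV = 5 million m³ = 5 × 10^6 m³
Sy = ΔV / (A × Δh) = 5 × 10^6 m³ / (7.7 × 10^6 m² × 5.39 m) = 0.1205

Sy ≈ 0.12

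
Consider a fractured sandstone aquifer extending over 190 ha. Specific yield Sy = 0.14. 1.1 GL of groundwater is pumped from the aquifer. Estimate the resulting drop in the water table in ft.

A = 190 ha = 1.9 × 10^6 m²
ΔV = 1.1 GL = 1.1 × 10^6 m³
Δh = ΔV / (Sy × A) = 1.1 × 10^6 m³ / (0.14 × 1.9 × 10^6 m²) = 4.135 m
Δh = 4.135 m = 13.57 ft

Δh ≈ 13.6 ft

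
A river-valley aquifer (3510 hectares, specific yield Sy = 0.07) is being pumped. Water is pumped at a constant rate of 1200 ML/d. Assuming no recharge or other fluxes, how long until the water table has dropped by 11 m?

t ≈ 22.5 days

A = 3510 hectares = 3.51 × 10^7 m²
ΔV = Sy × A × Δh = 0.07 × 3.51 × 10^7 × 11 = 2.703 × 10^7 m³
Q = 1200 ML/d = 1.2 × 10^6 m³/d
t = ΔV / Q = 2.703 × 10^7 m³ / 1.2 × 10^6 m³/d = 22.52 d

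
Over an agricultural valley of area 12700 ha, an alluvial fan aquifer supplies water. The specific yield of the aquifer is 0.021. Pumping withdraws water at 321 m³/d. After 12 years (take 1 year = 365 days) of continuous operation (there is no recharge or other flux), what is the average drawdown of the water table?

Δh ≈ 0.527 m

A = 12700 ha = 1.27 × 10^8 m²
t = 12 years = 4380 d
ΔV = Q × t = 321 m³/d × 4380 d = 1.406 × 10^6 m³
Δh = ΔV / (Sy × A) = 1.406 × 10^6 / (0.021 × 1.27 × 10^8) = 0.5272 m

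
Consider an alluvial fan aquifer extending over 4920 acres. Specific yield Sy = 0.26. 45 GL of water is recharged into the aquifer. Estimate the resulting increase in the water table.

Δh ≈ 8.69 m

A = 4920 acres = 1.991 × 10^7 m²
ΔV = 45 GL = 4.5 × 10^7 m³
Δh = ΔV / (Sy × A) = 4.5 × 10^7 m³ / (0.26 × 1.991 × 10^7 m²) = 8.693 m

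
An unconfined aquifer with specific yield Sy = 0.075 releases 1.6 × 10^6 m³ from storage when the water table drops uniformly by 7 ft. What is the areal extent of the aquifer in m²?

Δh = 7 ft = 2.134 m
A = ΔV / (Sy × Δh) = 1.6 × 10^6 / (0.075 × 2.134) = 9.999 × 10^6 m²

A ≈ 1 × 10^7 m²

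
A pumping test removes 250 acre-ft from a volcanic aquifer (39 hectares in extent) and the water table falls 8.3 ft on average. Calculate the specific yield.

A = 39 hectares = 3.9 × 10^5 m²
Δh = 8.3 ft = 2.53 m
ΔV = 250 acre-ft = 3.084 × 10^5 m³
Sy = ΔV / (A × Δh) = 3.084 × 10^5 m³ / (3.9 × 10^5 m² × 2.53 m) = 0.3125

Sy ≈ 0.31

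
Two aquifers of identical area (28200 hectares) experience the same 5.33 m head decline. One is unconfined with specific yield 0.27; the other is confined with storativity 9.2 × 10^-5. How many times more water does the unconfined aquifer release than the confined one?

A = 28200 hectares = 2.82 × 10^8 m²
Unconfined: ΔV_u = Sy × A × Δh = 0.27 × 2.82 × 10^8 × 5.33 = 4.058 × 10^8 m³
Confined: ΔV_c = S × A × Δh = 9.2 × 10^-5 × 2.82 × 10^8 × 5.33 = 1.383 × 10^5 m³
Ratio = ΔV_u / ΔV_c = Sy / S = 0.27 / 9.2 × 10^-5 = 2935

ΔV_u / ΔV_c ≈ 2930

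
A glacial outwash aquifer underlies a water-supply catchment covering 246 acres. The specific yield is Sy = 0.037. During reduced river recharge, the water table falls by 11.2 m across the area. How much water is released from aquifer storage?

A = 246 acres = 9.955 × 10^5 m²
ΔV = Sy × A × Δh = 0.037 × 9.955 × 10^5 m² × 11.2 m = 4.125 × 10^5 m³

ΔV ≈ 4.13 × 10^5 m³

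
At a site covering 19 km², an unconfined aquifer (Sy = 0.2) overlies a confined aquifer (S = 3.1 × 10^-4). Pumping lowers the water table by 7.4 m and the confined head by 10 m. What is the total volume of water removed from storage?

A = 19 km² = 1.9 × 10^7 m²
Unconfined: ΔV_u = Sy × A × Δh_u = 0.2 × 1.9 × 10^7 × 7.4 = 2.812 × 10^7 m³
Confined: ΔV_c = S × A × Δh_c = 3.1 × 10^-4 × 1.9 × 10^7 × 10 = 58900 m³
Total ΔV = 2.812 × 10^7 + 58900 = 2.818 × 10^7 m³

ΔV ≈ 2.82 × 10^7 m³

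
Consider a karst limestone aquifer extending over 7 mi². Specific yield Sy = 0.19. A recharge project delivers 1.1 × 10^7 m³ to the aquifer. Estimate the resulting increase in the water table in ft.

Δh ≈ 10.5 ft

A = 7 mi² = 1.813 × 10^7 m²
Δh = ΔV / (Sy × A) = 1.1 × 10^7 m³ / (0.19 × 1.813 × 10^7 m²) = 3.193 m
Δh = 3.193 m = 10.48 ft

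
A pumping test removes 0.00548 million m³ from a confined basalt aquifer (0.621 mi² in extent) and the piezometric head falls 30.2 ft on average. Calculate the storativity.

A = 0.621 mi² = 1.608 × 10^6 m²
Δh = 30.2 ft = 9.205 m
ΔV = 0.00548 million m³ = 5480 m³
S = ΔV / (A × Δh) = 5480 m³ / (1.608 × 10^6 m² × 9.205 m) = 3.701 × 10^-4

S ≈ 3.7 × 10^-4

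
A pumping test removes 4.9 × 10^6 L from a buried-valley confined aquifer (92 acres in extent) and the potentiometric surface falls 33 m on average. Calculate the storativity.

A = 92 acres = 3.723 × 10^5 m²
ΔV = 4.9 × 10^6 L = 4900 m³
S = ΔV / (A × Δh) = 4900 m³ / (3.723 × 10^5 m² × 33 m) = 3.988 × 10^-4

S ≈ 4 × 10^-4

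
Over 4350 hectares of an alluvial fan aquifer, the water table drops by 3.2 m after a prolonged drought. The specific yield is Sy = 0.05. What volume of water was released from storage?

ΔV ≈ 6.96 × 10^6 m³

A = 4350 hectares = 4.35 × 10^7 m²
ΔV = Sy × A × Δh = 0.05 × 4.35 × 10^7 m² × 3.2 m = 6.96 × 10^6 m³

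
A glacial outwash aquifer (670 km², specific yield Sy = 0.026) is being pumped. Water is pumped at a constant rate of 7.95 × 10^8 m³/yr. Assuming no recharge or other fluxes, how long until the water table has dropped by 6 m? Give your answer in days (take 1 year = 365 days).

t ≈ 48 days

A = 670 km² = 6.7 × 10^8 m²
ΔV = Sy × A × Δh = 0.026 × 6.7 × 10^8 × 6 = 1.045 × 10^8 m³
Q = 7.95 × 10^8 m³/yr = 2.178 × 10^6 m³/d
t = ΔV / Q = 1.045 × 10^8 m³ / 2.178 × 10^6 m³/d = 47.99 d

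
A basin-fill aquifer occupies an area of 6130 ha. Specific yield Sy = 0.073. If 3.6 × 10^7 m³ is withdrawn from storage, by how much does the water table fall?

Δh ≈ 8.04 m

A = 6130 ha = 6.13 × 10^7 m²
Δh = ΔV / (Sy × A) = 3.6 × 10^7 m³ / (0.073 × 6.13 × 10^7 m²) = 8.045 m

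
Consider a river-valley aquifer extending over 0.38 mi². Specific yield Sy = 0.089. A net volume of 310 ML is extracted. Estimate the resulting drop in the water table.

Δh ≈ 3.54 m

A = 0.38 mi² = 9.842 × 10^5 m²
ΔV = 310 ML = 3.1 × 10^5 m³
Δh = ΔV / (Sy × A) = 3.1 × 10^5 m³ / (0.089 × 9.842 × 10^5 m²) = 3.539 m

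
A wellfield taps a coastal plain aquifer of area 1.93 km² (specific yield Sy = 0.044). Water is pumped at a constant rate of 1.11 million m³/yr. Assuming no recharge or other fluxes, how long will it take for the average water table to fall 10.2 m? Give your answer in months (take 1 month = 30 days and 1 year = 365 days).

A = 1.93 km² = 1.93 × 10^6 m²
ΔV = Sy × A × Δh = 0.044 × 1.93 × 10^6 × 10.2 = 8.662 × 10^5 m³
Q = 1.11 million m³/yr = 3041 m³/d
t = ΔV / Q = 8.662 × 10^5 m³ / 3041 m³/d = 284.8 d
t = 284.8 d ≈ 9.494 months

t ≈ 9.49 months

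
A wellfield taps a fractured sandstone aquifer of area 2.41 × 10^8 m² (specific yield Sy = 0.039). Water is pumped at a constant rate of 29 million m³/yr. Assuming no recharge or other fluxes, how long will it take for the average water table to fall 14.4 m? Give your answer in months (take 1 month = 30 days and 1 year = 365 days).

ΔV = Sy × A × Δh = 0.039 × 2.41 × 10^8 × 14.4 = 1.353 × 10^8 m³
Q = 29 million m³/yr = 79450 m³/d
t = ΔV / Q = 1.353 × 10^8 m³ / 79450 m³/d = 1703 d
t = 1703 d ≈ 56.78 months

t ≈ 56.8 months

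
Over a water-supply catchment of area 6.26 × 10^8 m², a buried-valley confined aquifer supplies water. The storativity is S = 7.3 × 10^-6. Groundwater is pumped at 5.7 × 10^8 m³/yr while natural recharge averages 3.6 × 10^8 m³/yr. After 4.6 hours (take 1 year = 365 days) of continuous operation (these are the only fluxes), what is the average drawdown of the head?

Net abstraction = 5.7 × 10^8 − 3.6 × 10^8 = 2.1 × 10^8 m³/yr
Q_net = 2.1 × 10^8 m³/yr = 5.753 × 10^5 m³/d
t = 4.6 hours = 0.1917 d
ΔV = Q × t = 5.753 × 10^5 m³/d × 0.1917 d = 1.103 × 10^5 m³
Δh = ΔV / (S × A) = 1.103 × 10^5 / (7.3 × 10^-6 × 6.26 × 10^8) = 24.13 m

Δh ≈ 24.1 m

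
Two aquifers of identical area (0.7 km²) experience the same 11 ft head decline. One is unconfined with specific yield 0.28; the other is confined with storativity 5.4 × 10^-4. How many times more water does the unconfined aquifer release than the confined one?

ΔV_u / ΔV_c ≈ 519

A = 0.7 km² = 7 × 10^5 m²
Δh = 11 ft = 3.353 m
Unconfined: ΔV_u = Sy × A × Δh = 0.28 × 7 × 10^5 × 3.353 = 6.571 × 10^5 m³
Confined: ΔV_c = S × A × Δh = 5.4 × 10^-4 × 7 × 10^5 × 3.353 = 1267 m³
Ratio = ΔV_u / ΔV_c = Sy / S = 0.28 / 5.4 × 10^-4 = 518.5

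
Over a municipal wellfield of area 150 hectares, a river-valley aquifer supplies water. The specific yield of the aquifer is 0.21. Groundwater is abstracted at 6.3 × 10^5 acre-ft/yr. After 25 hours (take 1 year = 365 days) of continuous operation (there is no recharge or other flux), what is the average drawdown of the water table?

Δh ≈ 7.04 m

A = 150 hectares = 1.5 × 10^6 m²
Q = 6.3 × 10^5 acre-ft/yr = 2.129 × 10^6 m³/d
t = 25 hours = 1.042 d
ΔV = Q × t = 2.129 × 10^6 m³/d × 1.042 d = 2.218 × 10^6 m³
Δh = ΔV / (Sy × A) = 2.218 × 10^6 / (0.21 × 1.5 × 10^6) = 7.04 m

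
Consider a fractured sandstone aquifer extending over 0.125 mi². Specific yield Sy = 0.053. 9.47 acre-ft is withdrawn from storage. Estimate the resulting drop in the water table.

Δh ≈ 0.681 m

A = 0.125 mi² = 3.237 × 10^5 m²
ΔV = 9.47 acre-ft = 11680 m³
Δh = ΔV / (Sy × A) = 11680 m³ / (0.053 × 3.237 × 10^5 m²) = 0.6808 m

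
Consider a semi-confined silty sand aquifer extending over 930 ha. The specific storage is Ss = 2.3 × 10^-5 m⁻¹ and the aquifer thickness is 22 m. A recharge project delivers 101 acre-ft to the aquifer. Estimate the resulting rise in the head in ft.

Δh ≈ 86.9 ft

S = Ss × b = 2.3 × 10^-5 m⁻¹ × 22 m = 5.06 × 10^-4
A = 930 ha = 9.3 × 10^6 m²
ΔV = 101 acre-ft = 1.246 × 10^5 m³
Δh = ΔV / (S × A) = 1.246 × 10^5 m³ / (5.06 × 10^-4 × 9.3 × 10^6 m²) = 26.47 m
Δh = 26.47 m = 86.86 ft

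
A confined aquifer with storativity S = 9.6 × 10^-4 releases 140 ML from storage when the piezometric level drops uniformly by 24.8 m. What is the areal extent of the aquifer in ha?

ΔV = 140 ML = 1.4 × 10^5 m³
A = ΔV / (S × Δh) = 1.4 × 10^5 / (9.6 × 10^-4 × 24.8) = 5.88 × 10^6 m²
A = 5.88 × 10^6 m² = 588 ha

A ≈ 588 ha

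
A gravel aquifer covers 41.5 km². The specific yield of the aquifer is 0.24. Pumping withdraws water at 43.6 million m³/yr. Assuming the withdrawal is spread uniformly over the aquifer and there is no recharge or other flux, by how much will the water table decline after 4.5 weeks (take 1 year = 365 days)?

A = 41.5 km² = 4.15 × 10^7 m²
Q = 43.6 million m³/yr = 1.195 × 10^5 m³/d
t = 4.5 weeks = 31.5 d
ΔV = Q × t = 1.195 × 10^5 m³/d × 31.5 d = 3.763 × 10^6 m³
Δh = ΔV / (Sy × A) = 3.763 × 10^6 / (0.24 × 4.15 × 10^7) = 0.3778 m

Δh ≈ 0.378 m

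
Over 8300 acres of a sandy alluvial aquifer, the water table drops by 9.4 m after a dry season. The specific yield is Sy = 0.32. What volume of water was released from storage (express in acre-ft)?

ΔV ≈ 81900 acre-ft

A = 8300 acres = 3.359 × 10^7 m²
ΔV = Sy × A × Δh = 0.32 × 3.359 × 10^7 m² × 9.4 m = 1.01 × 10^8 m³
ΔV = 1.01 × 10^8 m³ = 81910 acre-ft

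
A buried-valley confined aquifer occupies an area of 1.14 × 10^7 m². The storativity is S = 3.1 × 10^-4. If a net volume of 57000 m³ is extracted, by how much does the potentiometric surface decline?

Δh ≈ 16.1 m

Δh = ΔV / (S × A) = 57000 m³ / (3.1 × 10^-4 × 1.14 × 10^7 m²) = 16.13 m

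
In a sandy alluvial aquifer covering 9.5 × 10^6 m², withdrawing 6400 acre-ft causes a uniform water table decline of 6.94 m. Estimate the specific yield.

ΔV = 6400 acre-ft = 7.894 × 10^6 m³
Sy = ΔV / (A × Δh) = 7.894 × 10^6 m³ / (9.5 × 10^6 m² × 6.94 m) = 0.1197

Sy ≈ 0.12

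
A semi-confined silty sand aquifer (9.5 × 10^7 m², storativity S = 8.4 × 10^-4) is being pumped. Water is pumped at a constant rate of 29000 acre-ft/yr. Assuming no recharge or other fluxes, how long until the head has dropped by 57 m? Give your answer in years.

t ≈ 0.127 years

ΔV = S × A × Δh = 8.4 × 10^-4 × 9.5 × 10^7 × 57 = 4.549 × 10^6 m³
Q = 29000 acre-ft/yr = 98000 m³/d
t = ΔV / Q = 4.549 × 10^6 m³ / 98000 m³/d = 46.41 d
t = 46.41 d ≈ 0.1272 years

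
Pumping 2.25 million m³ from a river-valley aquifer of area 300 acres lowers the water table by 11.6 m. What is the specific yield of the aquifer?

Sy ≈ 0.16

A = 300 acres = 1.214 × 10^6 m²
ΔV = 2.25 million m³ = 2.25 × 10^6 m³
Sy = ΔV / (A × Δh) = 2.25 × 10^6 m³ / (1.214 × 10^6 m² × 11.6 m) = 0.1598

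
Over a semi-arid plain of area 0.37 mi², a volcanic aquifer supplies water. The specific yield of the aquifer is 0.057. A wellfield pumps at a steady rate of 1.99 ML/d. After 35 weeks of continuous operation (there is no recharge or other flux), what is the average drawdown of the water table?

Δh ≈ 8.93 m

A = 0.37 mi² = 9.583 × 10^5 m²
Q = 1.99 ML/d = 1990 m³/d
t = 35 weeks = 245 d
ΔV = Q × t = 1990 m³/d × 245 d = 4.875 × 10^5 m³
Δh = ΔV / (Sy × A) = 4.875 × 10^5 / (0.057 × 9.583 × 10^5) = 8.926 m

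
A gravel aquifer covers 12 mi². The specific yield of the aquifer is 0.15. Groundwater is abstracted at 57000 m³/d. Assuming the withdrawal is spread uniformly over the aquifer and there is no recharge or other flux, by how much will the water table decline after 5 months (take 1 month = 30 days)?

Δh ≈ 1.83 m

A = 12 mi² = 3.108 × 10^7 m²
t = 5 months = 150 d
ΔV = Q × t = 57000 m³/d × 150 d = 8.55 × 10^6 m³
Δh = ΔV / (Sy × A) = 8.55 × 10^6 / (0.15 × 3.108 × 10^7) = 1.834 m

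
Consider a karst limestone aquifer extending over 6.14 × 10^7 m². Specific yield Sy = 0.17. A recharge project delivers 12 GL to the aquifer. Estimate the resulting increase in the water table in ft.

Δh ≈ 3.77 ft

ΔV = 12 GL = 1.2 × 10^7 m³
Δh = ΔV / (Sy × A) = 1.2 × 10^7 m³ / (0.17 × 6.14 × 10^7 m²) = 1.15 m
Δh = 1.15 m = 3.772 ft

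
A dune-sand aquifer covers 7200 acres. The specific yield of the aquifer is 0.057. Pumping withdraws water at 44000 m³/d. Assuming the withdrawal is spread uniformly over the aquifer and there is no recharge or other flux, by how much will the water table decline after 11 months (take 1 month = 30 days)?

Δh ≈ 8.74 m

A = 7200 acres = 2.914 × 10^7 m²
t = 11 months = 330 d
ΔV = Q × t = 44000 m³/d × 330 d = 1.452 × 10^7 m³
Δh = ΔV / (Sy × A) = 1.452 × 10^7 / (0.057 × 2.914 × 10^7) = 8.743 m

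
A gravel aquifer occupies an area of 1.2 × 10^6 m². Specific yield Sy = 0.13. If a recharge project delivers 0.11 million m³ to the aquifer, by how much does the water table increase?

Δh ≈ 0.705 m

ΔV = 0.11 million m³ = 1.1 × 10^5 m³
Δh = ΔV / (Sy × A) = 1.1 × 10^5 m³ / (0.13 × 1.2 × 10^6 m²) = 0.7051 m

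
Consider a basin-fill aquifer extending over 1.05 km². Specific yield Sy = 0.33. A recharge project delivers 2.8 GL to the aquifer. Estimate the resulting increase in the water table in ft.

Δh ≈ 26.5 ft

A = 1.05 km² = 1.05 × 10^6 m²
ΔV = 2.8 GL = 2.8 × 10^6 m³
Δh = ΔV / (Sy × A) = 2.8 × 10^6 m³ / (0.33 × 1.05 × 10^6 m²) = 8.081 m
Δh = 8.081 m = 26.51 ft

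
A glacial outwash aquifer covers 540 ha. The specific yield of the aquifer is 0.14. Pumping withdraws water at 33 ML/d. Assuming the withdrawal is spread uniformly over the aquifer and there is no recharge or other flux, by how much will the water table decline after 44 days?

Δh ≈ 1.92 m

A = 540 ha = 5.4 × 10^6 m²
Q = 33 ML/d = 33000 m³/d
ΔV = Q × t = 33000 m³/d × 44 d = 1.452 × 10^6 m³
Δh = ΔV / (Sy × A) = 1.452 × 10^6 / (0.14 × 5.4 × 10^6) = 1.921 m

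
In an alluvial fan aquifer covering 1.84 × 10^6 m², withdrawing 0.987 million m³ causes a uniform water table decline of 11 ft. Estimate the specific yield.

Sy ≈ 0.16

Δh = 11 ft = 3.353 m
ΔV = 0.987 million m³ = 9.87 × 10^5 m³
Sy = ΔV / (A × Δh) = 9.87 × 10^5 m³ / (1.84 × 10^6 m² × 3.353 m) = 0.16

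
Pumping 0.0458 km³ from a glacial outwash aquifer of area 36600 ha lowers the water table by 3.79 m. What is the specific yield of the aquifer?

A = 36600 ha = 3.66 × 10^8 m²
ΔV = 0.0458 km³ = 4.58 × 10^7 m³
Sy = ΔV / (A × Δh) = 4.58 × 10^7 m³ / (3.66 × 10^8 m² × 3.79 m) = 0.03302

Sy ≈ 0.033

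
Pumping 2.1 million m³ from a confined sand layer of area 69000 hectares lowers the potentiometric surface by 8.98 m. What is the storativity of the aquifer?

S ≈ 3.4 × 10^-4

A = 69000 hectares = 6.9 × 10^8 m²
ΔV = 2.1 million m³ = 2.1 × 10^6 m³
S = ΔV / (A × Δh) = 2.1 × 10^6 m³ / (6.9 × 10^8 m² × 8.98 m) = 3.389 × 10^-4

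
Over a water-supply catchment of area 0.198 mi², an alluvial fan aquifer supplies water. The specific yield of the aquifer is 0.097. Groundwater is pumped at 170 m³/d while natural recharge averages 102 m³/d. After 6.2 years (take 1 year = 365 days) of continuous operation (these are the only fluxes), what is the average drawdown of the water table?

A = 0.198 mi² = 5.128 × 10^5 m²
Net abstraction = 170 − 102 = 68 m³/d
t = 6.2 years = 2263 d
ΔV = Q × t = 68 m³/d × 2263 d = 1.539 × 10^5 m³
Δh = ΔV / (Sy × A) = 1.539 × 10^5 / (0.097 × 5.128 × 10^5) = 3.094 m

Δh ≈ 3.09 m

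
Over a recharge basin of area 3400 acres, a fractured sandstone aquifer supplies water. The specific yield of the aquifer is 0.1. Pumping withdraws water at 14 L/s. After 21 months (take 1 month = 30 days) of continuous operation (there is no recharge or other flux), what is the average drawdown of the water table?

A = 3400 acres = 1.376 × 10^7 m²
Q = 14 L/s = 1210 m³/d
t = 21 months = 630 d
ΔV = Q × t = 1210 m³/d × 630 d = 7.62 × 10^5 m³
Δh = ΔV / (Sy × A) = 7.62 × 10^5 / (0.1 × 1.376 × 10^7) = 0.5538 m

Δh ≈ 0.554 m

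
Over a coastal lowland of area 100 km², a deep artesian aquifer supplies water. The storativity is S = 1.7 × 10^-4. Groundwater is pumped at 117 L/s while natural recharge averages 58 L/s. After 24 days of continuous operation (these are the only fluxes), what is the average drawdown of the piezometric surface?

A = 100 km² = 1 × 10^8 m²
Net abstraction = 117 − 58 = 59 L/s
Q_net = 59 L/s = 5098 m³/d
ΔV = Q × t = 5098 m³/d × 24 d = 1.223 × 10^5 m³
Δh = ΔV / (S × A) = 1.223 × 10^5 / (1.7 × 10^-4 × 1 × 10^8) = 7.197 m

Δh ≈ 7.2 m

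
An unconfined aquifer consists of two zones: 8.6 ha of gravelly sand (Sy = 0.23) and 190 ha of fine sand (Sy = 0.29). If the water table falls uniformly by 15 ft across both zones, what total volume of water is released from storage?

A₁ = 8.6 ha = 86000 m²; A₂ = 190 ha = 1.9 × 10^6 m²
Δh = 15 ft = 4.572 m
ΔV₁ = 0.23 × 86000 × 4.572 = 90430 m³
ΔV₂ = 0.29 × 1.9 × 10^6 × 4.572 = 2.519 × 10^6 m³
ΔV = ΔV₁ + ΔV₂ = 2.61 × 10^6 m³

ΔV ≈ 2.61 × 10^6 m³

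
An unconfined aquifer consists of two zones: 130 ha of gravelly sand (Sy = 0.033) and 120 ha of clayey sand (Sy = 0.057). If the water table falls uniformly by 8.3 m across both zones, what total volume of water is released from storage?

A₁ = 130 ha = 1.3 × 10^6 m²; A₂ = 120 ha = 1.2 × 10^6 m²
ΔV₁ = 0.033 × 1.3 × 10^6 × 8.3 = 3.561 × 10^5 m³
ΔV₂ = 0.057 × 1.2 × 10^6 × 8.3 = 5.677 × 10^5 m³
ΔV = ΔV₁ + ΔV₂ = 9.238 × 10^5 m³

ΔV ≈ 9.24 × 10^5 m³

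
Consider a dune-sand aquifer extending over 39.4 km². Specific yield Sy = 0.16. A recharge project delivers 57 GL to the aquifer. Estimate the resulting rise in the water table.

A = 39.4 km² = 3.94 × 10^7 m²
ΔV = 57 GL = 5.7 × 10^7 m³
Δh = ΔV / (Sy × A) = 5.7 × 10^7 m³ / (0.16 × 3.94 × 10^7 m²) = 9.042 m

Δh ≈ 9.04 m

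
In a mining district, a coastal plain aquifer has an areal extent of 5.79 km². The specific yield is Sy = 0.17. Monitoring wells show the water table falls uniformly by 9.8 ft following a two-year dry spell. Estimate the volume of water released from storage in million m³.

A = 5.79 km² = 5.79 × 10^6 m²
Δh = 9.8 ft = 2.987 m
ΔV = Sy × A × Δh = 0.17 × 5.79 × 10^6 m² × 2.987 m = 2.94 × 10^6 m³
ΔV = 2.94 × 10^6 m³ = 2.94 million m³

ΔV ≈ 2.94 million m³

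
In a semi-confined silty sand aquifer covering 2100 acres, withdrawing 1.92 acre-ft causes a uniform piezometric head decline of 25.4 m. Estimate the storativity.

A = 2100 acres = 8.498 × 10^6 m²
ΔV = 1.92 acre-ft = 2368 m³
S = ΔV / (A × Δh) = 2368 m³ / (8.498 × 10^6 m² × 25.4 m) = 1.097 × 10^-5

S ≈ 1.1 × 10^-5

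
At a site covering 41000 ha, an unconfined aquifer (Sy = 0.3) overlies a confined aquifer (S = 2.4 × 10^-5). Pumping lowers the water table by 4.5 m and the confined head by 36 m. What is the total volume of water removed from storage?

ΔV ≈ 5.54 × 10^8 m³

A = 41000 ha = 4.1 × 10^8 m²
Unconfined: ΔV_u = Sy × A × Δh_u = 0.3 × 4.1 × 10^8 × 4.5 = 5.535 × 10^8 m³
Confined: ΔV_c = S × A × Δh_c = 2.4 × 10^-5 × 4.1 × 10^8 × 36 = 3.542 × 10^5 m³
Total ΔV = 5.535 × 10^8 + 3.542 × 10^5 = 5.539 × 10^8 m³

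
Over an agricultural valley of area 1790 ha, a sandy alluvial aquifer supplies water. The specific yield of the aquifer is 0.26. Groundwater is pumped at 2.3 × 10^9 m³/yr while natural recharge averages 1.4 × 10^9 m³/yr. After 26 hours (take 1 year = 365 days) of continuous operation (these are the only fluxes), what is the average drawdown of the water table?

Δh ≈ 0.574 m

A = 1790 ha = 1.79 × 10^7 m²
Net abstraction = 2.3 × 10^9 − 1.4 × 10^9 = 9 × 10^8 m³/yr
Q_net = 9 × 10^8 m³/yr = 2.466 × 10^6 m³/d
t = 26 hours = 1.083 d
ΔV = Q × t = 2.466 × 10^6 m³/d × 1.083 d = 2.671 × 10^6 m³
Δh = ΔV / (Sy × A) = 2.671 × 10^6 / (0.26 × 1.79 × 10^7) = 0.574 m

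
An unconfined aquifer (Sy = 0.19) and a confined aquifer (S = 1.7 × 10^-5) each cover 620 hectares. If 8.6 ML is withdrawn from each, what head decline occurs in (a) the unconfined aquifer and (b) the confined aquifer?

A = 620 hectares = 6.2 × 10^6 m²
ΔV = 8.6 ML = 8600 m³
Unconfined: Δh_u = ΔV/(Sy·A) = 8600/(0.19 × 6.2 × 10^6) = 0.007301 m
Confined: Δh_c = ΔV/(S·A) = 8600/(1.7 × 10^-5 × 6.2 × 10^6) = 81.59 m

Δh_u ≈ 0.0073 m; Δh_c ≈ 81.6 m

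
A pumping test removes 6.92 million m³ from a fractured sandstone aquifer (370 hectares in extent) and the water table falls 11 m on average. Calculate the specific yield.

Sy ≈ 0.17

A = 370 hectares = 3.7 × 10^6 m²
ΔV = 6.92 million m³ = 6.92 × 10^6 m³
Sy = ΔV / (A × Δh) = 6.92 × 10^6 m³ / (3.7 × 10^6 m² × 11 m) = 0.17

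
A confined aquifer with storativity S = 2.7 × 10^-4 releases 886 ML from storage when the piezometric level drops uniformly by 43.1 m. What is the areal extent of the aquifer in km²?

ΔV = 886 ML = 8.86 × 10^5 m³
A = ΔV / (S × Δh) = 8.86 × 10^5 / (2.7 × 10^-4 × 43.1) = 7.614 × 10^7 m²
A = 7.614 × 10^7 m² = 76.14 km²

A ≈ 76.1 km²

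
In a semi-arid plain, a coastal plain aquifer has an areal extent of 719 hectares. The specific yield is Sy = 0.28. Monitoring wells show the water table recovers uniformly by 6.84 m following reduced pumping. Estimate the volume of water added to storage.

A = 719 hectares = 7.19 × 10^6 m²
ΔV = Sy × A × Δh = 0.28 × 7.19 × 10^6 m² × 6.84 m = 1.377 × 10^7 m³

ΔV ≈ 1.38 × 10^7 m³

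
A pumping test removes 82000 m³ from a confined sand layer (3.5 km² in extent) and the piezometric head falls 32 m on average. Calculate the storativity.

S ≈ 7.3 × 10^-4

A = 3.5 km² = 3.5 × 10^6 m²
S = ΔV / (A × Δh) = 82000 m³ / (3.5 × 10^6 m² × 32 m) = 7.321 × 10^-4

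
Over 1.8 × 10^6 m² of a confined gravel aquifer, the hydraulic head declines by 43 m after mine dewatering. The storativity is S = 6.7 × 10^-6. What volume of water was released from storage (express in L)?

ΔV ≈ 5.19 × 10^5 L

ΔV = S × A × Δh = 6.7 × 10^-6 × 1.8 × 10^6 m² × 43 m = 518.6 m³
ΔV = 518.6 m³ = 5.186 × 10^5 L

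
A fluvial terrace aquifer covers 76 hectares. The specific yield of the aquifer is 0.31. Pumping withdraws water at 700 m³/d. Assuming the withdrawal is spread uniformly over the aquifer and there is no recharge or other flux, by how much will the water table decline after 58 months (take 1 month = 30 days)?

A = 76 hectares = 7.6 × 10^5 m²
t = 58 months = 1740 d
ΔV = Q × t = 700 m³/d × 1740 d = 1.218 × 10^6 m³
Δh = ΔV / (Sy × A) = 1.218 × 10^6 / (0.31 × 7.6 × 10^5) = 5.17 m

Δh ≈ 5.17 m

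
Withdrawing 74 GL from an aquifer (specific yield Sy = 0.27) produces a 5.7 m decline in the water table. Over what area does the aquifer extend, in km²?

ΔV = 74 GL = 7.4 × 10^7 m³
A = ΔV / (Sy × Δh) = 7.4 × 10^7 / (0.27 × 5.7) = 4.808 × 10^7 m²
A = 4.808 × 10^7 m² = 48.08 km²

A ≈ 48.1 km²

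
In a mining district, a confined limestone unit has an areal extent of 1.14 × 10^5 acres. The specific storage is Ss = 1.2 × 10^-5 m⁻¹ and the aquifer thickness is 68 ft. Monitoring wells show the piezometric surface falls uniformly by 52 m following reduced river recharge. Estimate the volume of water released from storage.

b = 68 ft = 20.73 m
S = Ss × b = 1.2 × 10^-5 m⁻¹ × 20.73 m = 2.487 × 10^-4
A = 1.14 × 10^5 acres = 4.613 × 10^8 m²
ΔV = S × A × Δh = 2.487 × 10^-4 × 4.613 × 10^8 m² × 52 m = 5.967 × 10^6 m³

ΔV ≈ 5.97 × 10^6 m³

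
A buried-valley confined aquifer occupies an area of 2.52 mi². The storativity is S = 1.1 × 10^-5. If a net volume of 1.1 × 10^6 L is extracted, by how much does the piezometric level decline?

Δh ≈ 15.3 m

A = 2.52 mi² = 6.527 × 10^6 m²
ΔV = 1.1 × 10^6 L = 1100 m³
Δh = ΔV / (S × A) = 1100 m³ / (1.1 × 10^-5 × 6.527 × 10^6 m²) = 15.32 m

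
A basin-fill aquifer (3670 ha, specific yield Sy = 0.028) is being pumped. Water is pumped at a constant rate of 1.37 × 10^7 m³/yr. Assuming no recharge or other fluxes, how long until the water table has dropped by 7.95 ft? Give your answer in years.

t ≈ 0.182 years

A = 3670 ha = 3.67 × 10^7 m²
Δh = 7.95 ft = 2.423 m
ΔV = Sy × A × Δh = 0.028 × 3.67 × 10^7 × 2.423 = 2.49 × 10^6 m³
Q = 1.37 × 10^7 m³/yr = 37530 m³/d
t = ΔV / Q = 2.49 × 10^6 m³ / 37530 m³/d = 66.34 d
t = 66.34 d ≈ 0.1818 years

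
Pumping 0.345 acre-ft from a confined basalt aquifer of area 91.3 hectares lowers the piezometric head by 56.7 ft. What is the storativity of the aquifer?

S ≈ 2.7 × 10^-5

A = 91.3 hectares = 9.13 × 10^5 m²
Δh = 56.7 ft = 17.28 m
ΔV = 0.345 acre-ft = 425.6 m³
S = ΔV / (A × Δh) = 425.6 m³ / (9.13 × 10^5 m² × 17.28 m) = 2.697 × 10^-5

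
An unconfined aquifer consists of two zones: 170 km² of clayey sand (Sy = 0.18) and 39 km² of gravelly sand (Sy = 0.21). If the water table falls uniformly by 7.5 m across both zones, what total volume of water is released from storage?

A₁ = 170 km² = 1.7 × 10^8 m²; A₂ = 39 km² = 3.9 × 10^7 m²
ΔV₁ = 0.18 × 1.7 × 10^8 × 7.5 = 2.295 × 10^8 m³
ΔV₂ = 0.21 × 3.9 × 10^7 × 7.5 = 6.143 × 10^7 m³
ΔV = ΔV₁ + ΔV₂ = 2.909 × 10^8 m³

ΔV ≈ 2.91 × 10^8 m³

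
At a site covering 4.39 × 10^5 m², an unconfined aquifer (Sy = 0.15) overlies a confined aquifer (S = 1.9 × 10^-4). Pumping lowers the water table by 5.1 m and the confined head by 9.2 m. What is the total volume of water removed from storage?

ΔV ≈ 3.37 × 10^5 m³

Unconfined: ΔV_u = Sy × A × Δh_u = 0.15 × 4.39 × 10^5 × 5.1 = 3.358 × 10^5 m³
Confined: ΔV_c = S × A × Δh_c = 1.9 × 10^-4 × 4.39 × 10^5 × 9.2 = 767.4 m³
Total ΔV = 3.358 × 10^5 + 767.4 = 3.366 × 10^5 m³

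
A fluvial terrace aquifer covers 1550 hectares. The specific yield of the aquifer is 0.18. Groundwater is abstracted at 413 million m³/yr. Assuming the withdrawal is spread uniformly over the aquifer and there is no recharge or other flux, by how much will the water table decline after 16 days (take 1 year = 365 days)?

Δh ≈ 6.49 m

A = 1550 hectares = 1.55 × 10^7 m²
Q = 413 million m³/yr = 1.132 × 10^6 m³/d
ΔV = Q × t = 1.132 × 10^6 m³/d × 16 d = 1.81 × 10^7 m³
Δh = ΔV / (Sy × A) = 1.81 × 10^7 / (0.18 × 1.55 × 10^7) = 6.489 m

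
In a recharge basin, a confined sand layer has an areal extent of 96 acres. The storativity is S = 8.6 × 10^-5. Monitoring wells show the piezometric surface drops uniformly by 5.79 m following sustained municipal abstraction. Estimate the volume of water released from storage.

A = 96 acres = 3.885 × 10^5 m²
ΔV = S × A × Δh = 8.6 × 10^-5 × 3.885 × 10^5 m² × 5.79 m = 193.4 m³

ΔV ≈ 193 m³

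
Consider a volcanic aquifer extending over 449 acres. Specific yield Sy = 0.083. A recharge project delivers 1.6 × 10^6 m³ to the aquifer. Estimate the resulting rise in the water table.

Δh ≈ 10.6 m

A = 449 acres = 1.817 × 10^6 m²
Δh = ΔV / (Sy × A) = 1.6 × 10^6 m³ / (0.083 × 1.817 × 10^6 m²) = 10.61 m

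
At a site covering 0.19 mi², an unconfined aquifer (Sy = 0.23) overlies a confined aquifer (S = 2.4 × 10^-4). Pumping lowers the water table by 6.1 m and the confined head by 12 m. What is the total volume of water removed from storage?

ΔV ≈ 6.92 × 10^5 m³

A = 0.19 mi² = 4.921 × 10^5 m²
Unconfined: ΔV_u = Sy × A × Δh_u = 0.23 × 4.921 × 10^5 × 6.1 = 6.904 × 10^5 m³
Confined: ΔV_c = S × A × Δh_c = 2.4 × 10^-4 × 4.921 × 10^5 × 12 = 1417 m³
Total ΔV = 6.904 × 10^5 + 1417 = 6.918 × 10^5 m³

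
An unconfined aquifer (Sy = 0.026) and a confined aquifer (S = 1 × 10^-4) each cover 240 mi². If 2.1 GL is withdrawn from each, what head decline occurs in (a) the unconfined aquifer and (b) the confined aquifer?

A = 240 mi² = 6.216 × 10^8 m²
ΔV = 2.1 GL = 2.1 × 10^6 m³
Unconfined: Δh_u = ΔV/(Sy·A) = 2.1 × 10^6/(0.026 × 6.216 × 10^8) = 0.1299 m
Confined: Δh_c = ΔV/(S·A) = 2.1 × 10^6/(1 × 10^-4 × 6.216 × 10^8) = 33.78 m

Δh_u ≈ 0.13 m; Δh_c ≈ 33.8 m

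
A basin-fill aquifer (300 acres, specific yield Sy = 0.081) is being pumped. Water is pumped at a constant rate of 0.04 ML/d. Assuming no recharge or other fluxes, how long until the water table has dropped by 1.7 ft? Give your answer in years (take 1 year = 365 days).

A = 300 acres = 1.214 × 10^6 m²
Δh = 1.7 ft = 0.5182 m
ΔV = Sy × A × Δh = 0.081 × 1.214 × 10^6 × 0.5182 = 50960 m³
Q = 0.04 ML/d = 40 m³/d
t = ΔV / Q = 50960 m³ / 40 m³/d = 1274 d
t = 1274 d ≈ 3.49 years

t ≈ 3.49 years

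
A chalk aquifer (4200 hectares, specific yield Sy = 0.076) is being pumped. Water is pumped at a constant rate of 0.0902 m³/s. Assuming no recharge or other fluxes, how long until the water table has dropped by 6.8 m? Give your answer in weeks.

A = 4200 hectares = 4.2 × 10^7 m²
ΔV = Sy × A × Δh = 0.076 × 4.2 × 10^7 × 6.8 = 2.171 × 10^7 m³
Q = 0.0902 m³/s = 7793 m³/d
t = ΔV / Q = 2.171 × 10^7 m³ / 7793 m³/d = 2785 d
t = 2785 d ≈ 397.9 weeks

t ≈ 398 weeks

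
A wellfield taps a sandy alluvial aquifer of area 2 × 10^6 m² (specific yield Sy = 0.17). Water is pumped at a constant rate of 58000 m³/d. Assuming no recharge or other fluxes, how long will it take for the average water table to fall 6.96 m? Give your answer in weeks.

t ≈ 5.83 weeks

ΔV = Sy × A × Δh = 0.17 × 2 × 10^6 × 6.96 = 2.366 × 10^6 m³
t = ΔV / Q = 2.366 × 10^6 m³ / 58000 m³/d = 40.8 d
t = 40.8 d ≈ 5.829 weeks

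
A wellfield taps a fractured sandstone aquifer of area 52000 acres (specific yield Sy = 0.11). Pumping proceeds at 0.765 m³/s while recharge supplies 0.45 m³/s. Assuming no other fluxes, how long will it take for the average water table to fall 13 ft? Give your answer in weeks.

A = 52000 acres = 2.104 × 10^8 m²
Δh = 13 ft = 3.962 m
ΔV = Sy × A × Δh = 0.11 × 2.104 × 10^8 × 3.962 = 9.172 × 10^7 m³
Net withdrawal = 0.765 − 0.45 = 0.315 m³/s = 27220 m³/d
t = ΔV / Q = 9.172 × 10^7 m³ / 27220 m³/d = 3370 d
t = 3370 d ≈ 481.4 weeks

t ≈ 481 weeks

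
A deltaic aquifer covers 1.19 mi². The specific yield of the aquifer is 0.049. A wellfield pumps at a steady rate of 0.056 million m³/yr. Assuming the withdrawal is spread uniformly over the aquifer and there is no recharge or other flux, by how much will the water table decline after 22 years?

Δh ≈ 8.16 m

A = 1.19 mi² = 3.082 × 10^6 m²
Q = 0.056 million m³/yr = 153.4 m³/d
t = 22 years = 8030 d
ΔV = Q × t = 153.4 m³/d × 8030 d = 1.232 × 10^6 m³
Δh = ΔV / (Sy × A) = 1.232 × 10^6 / (0.049 × 3.082 × 10^6) = 8.158 m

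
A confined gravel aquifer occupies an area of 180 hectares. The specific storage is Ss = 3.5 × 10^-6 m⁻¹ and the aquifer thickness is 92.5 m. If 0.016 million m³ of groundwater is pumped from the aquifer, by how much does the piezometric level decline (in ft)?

Δh ≈ 90.1 ft

S = Ss × b = 3.5 × 10^-6 m⁻¹ × 92.5 m = 3.237 × 10^-4
A = 180 hectares = 1.8 × 10^6 m²
ΔV = 0.016 million m³ = 16000 m³
Δh = ΔV / (S × A) = 16000 m³ / (3.237 × 10^-4 × 1.8 × 10^6 m²) = 27.46 m
Δh = 27.46 m = 90.08 ft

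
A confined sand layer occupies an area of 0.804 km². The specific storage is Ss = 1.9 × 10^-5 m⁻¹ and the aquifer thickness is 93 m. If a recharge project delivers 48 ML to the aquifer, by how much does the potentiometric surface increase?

S = Ss × b = 1.9 × 10^-5 m⁻¹ × 93 m = 1.767 × 10^-3
A = 0.804 km² = 8.04 × 10^5 m²
ΔV = 48 ML = 48000 m³
Δh = ΔV / (S × A) = 48000 m³ / (0.001767 × 8.04 × 10^5 m²) = 33.79 m

Δh ≈ 33.8 m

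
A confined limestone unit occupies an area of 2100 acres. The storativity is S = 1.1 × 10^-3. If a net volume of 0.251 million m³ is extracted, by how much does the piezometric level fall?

A = 2100 acres = 8.498 × 10^6 m²
ΔV = 0.251 million m³ = 2.51 × 10^5 m³
Δh = ΔV / (S × A) = 2.51 × 10^5 m³ / (0.0011 × 8.498 × 10^6 m²) = 26.85 m

Δh ≈ 26.8 m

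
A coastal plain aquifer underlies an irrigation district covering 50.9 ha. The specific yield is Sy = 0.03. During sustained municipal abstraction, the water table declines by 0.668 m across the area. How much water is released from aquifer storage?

A = 50.9 ha = 5.09 × 10^5 m²
ΔV = Sy × A × Δh = 0.03 × 5.09 × 10^5 m² × 0.668 m = 10200 m³

ΔV ≈ 10200 m³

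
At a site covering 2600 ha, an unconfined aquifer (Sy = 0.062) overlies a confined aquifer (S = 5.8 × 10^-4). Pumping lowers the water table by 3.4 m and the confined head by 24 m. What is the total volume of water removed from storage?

ΔV ≈ 5.84 × 10^6 m³

A = 2600 ha = 2.6 × 10^7 m²
Unconfined: ΔV_u = Sy × A × Δh_u = 0.062 × 2.6 × 10^7 × 3.4 = 5.481 × 10^6 m³
Confined: ΔV_c = S × A × Δh_c = 5.8 × 10^-4 × 2.6 × 10^7 × 24 = 3.619 × 10^5 m³
Total ΔV = 5.481 × 10^6 + 3.619 × 10^5 = 5.843 × 10^6 m³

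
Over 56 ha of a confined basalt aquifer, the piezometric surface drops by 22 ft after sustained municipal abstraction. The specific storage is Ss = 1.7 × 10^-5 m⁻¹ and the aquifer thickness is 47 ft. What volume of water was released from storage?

b = 47 ft = 14.33 m
S = Ss × b = 1.7 × 10^-5 m⁻¹ × 14.33 m = 2.435 × 10^-4
A = 56 ha = 5.6 × 10^5 m²
Δh = 22 ft = 6.706 m
ΔV = S × A × Δh = 2.435 × 10^-4 × 5.6 × 10^5 m² × 6.706 m = 914.5 m³

ΔV ≈ 915 m³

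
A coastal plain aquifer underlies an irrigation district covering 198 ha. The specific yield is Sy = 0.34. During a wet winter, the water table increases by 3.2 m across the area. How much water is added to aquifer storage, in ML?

ΔV ≈ 2150 ML

A = 198 ha = 1.98 × 10^6 m²
ΔV = Sy × A × Δh = 0.34 × 1.98 × 10^6 m² × 3.2 m = 2.154 × 10^6 m³
ΔV = 2.154 × 10^6 m³ = 2154 ML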